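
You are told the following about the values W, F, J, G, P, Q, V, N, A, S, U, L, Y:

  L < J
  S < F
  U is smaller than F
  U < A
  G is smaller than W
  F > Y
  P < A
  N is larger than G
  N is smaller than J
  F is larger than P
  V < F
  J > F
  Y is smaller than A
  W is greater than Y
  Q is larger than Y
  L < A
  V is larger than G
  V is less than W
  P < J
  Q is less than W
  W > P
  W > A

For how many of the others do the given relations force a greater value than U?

4

From U the given relations immediately reach A, F.
From those, J, W — 4 in total.
Nothing else is reachable above U; 4 in all.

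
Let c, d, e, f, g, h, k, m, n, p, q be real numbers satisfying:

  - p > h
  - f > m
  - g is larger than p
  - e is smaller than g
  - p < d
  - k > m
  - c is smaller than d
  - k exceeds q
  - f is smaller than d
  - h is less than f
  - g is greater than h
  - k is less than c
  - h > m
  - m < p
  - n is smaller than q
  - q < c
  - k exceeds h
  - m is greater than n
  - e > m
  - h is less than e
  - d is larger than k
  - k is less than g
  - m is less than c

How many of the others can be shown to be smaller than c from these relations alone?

5

The elements the relations force below c are n, m, h, q, k — no chain reaches any other.
That is 5.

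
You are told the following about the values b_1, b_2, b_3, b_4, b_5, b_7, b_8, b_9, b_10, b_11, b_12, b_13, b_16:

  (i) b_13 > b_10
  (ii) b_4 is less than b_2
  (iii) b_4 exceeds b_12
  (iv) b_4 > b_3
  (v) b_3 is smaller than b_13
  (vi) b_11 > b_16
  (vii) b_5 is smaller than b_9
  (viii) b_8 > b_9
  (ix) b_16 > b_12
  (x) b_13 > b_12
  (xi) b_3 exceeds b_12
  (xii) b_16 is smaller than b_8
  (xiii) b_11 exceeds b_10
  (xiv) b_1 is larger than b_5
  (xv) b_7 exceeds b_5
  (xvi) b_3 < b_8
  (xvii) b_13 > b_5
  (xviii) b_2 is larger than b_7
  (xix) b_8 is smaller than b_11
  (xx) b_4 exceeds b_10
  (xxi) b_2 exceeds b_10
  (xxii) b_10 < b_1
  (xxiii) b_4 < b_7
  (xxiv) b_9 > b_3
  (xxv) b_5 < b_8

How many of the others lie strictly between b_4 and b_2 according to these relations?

Chaining upward from b_4 reaches: b_7.
Chaining downward from b_2 reaches: b_12, b_10, b_5, b_3, b_7.
Strictly between b_4 and b_2 are those in both lists: b_7 — 1 element.

1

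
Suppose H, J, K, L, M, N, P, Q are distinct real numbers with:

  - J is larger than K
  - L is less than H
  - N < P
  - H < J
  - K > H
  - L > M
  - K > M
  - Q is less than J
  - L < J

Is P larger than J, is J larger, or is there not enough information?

undetermined

Following every chain through P: below P we get N.
J is not reached, and no chain runs the other way from J to P.
So the given relations leave the order of P and J undetermined.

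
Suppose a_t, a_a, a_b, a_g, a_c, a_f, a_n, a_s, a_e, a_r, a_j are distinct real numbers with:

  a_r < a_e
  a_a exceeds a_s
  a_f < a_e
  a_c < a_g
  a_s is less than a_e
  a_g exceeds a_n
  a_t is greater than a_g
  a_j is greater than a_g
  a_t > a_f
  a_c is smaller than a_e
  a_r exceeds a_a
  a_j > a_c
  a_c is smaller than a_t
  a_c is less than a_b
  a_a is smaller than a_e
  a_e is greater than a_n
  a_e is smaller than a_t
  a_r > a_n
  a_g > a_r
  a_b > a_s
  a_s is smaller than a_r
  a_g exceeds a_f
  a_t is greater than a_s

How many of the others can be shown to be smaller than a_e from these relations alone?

From a_e the given relations immediately reach a_s, a_a, a_n, a_r, a_f, a_c.
No other element is forced below a_e by the given relations, so the count is 6.

6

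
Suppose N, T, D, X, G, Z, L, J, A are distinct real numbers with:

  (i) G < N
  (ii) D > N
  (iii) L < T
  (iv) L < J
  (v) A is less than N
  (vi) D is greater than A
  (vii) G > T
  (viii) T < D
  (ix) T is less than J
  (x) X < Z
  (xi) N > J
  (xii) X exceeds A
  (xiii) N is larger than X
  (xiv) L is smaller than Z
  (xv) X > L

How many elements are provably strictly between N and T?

Chaining upward from T reaches: J, G, D.
Chaining downward from N reaches: L, A, J, X, G.
Strictly between T and N are those in both lists: J, G — 2 elements.

2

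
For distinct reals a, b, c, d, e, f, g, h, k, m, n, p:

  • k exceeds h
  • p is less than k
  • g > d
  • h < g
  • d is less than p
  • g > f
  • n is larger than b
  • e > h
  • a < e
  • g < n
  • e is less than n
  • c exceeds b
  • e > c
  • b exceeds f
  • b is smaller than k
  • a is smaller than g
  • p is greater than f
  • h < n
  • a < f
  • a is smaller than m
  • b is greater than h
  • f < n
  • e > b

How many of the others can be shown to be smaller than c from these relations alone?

4

The elements the relations force below c are a, h, f, b — no chain reaches any other.
That is 4.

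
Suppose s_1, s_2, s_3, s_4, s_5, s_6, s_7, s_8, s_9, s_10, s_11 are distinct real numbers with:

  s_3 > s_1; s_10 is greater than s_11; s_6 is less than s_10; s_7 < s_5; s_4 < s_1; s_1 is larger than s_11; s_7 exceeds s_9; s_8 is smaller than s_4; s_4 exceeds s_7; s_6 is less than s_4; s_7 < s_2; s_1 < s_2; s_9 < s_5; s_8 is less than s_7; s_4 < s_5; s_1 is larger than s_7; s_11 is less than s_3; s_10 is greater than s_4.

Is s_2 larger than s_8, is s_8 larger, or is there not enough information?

s_2

Chaining the given relations: s_8 < s_7 < s_4 < s_1 < s_2.
So s_2 is larger.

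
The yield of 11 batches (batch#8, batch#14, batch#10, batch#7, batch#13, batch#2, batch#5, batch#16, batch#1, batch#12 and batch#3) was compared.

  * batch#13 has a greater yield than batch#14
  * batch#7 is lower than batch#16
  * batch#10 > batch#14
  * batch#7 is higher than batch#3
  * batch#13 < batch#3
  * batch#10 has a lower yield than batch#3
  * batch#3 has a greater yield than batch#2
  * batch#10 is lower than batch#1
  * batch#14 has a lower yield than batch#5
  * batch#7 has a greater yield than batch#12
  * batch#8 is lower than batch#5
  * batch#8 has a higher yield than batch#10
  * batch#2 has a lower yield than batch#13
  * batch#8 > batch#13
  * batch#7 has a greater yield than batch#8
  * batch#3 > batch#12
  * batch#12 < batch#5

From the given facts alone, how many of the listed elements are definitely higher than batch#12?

The elements the relations force above batch#12 are batch#3, batch#7, batch#16, batch#5 — no chain reaches any other.
That is 4.

4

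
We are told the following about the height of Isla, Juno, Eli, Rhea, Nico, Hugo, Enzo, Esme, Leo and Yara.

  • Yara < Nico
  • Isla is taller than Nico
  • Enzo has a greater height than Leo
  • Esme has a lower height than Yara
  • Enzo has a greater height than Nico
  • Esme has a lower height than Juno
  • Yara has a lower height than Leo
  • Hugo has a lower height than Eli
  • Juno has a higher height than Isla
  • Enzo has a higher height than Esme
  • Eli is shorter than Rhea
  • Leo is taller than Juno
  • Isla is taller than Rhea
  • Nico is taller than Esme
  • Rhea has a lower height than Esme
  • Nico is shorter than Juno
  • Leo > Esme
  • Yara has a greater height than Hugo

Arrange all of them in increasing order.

Hugo < Eli < Rhea < Esme < Yara < Nico < Isla < Juno < Leo < Enzo

The consecutive links are each given: Hugo < Eli; Eli < Rhea; Rhea < Esme; Esme < Yara; Yara < Nico; Nico < Isla; Isla < Juno; Juno < Leo; Leo < Enzo.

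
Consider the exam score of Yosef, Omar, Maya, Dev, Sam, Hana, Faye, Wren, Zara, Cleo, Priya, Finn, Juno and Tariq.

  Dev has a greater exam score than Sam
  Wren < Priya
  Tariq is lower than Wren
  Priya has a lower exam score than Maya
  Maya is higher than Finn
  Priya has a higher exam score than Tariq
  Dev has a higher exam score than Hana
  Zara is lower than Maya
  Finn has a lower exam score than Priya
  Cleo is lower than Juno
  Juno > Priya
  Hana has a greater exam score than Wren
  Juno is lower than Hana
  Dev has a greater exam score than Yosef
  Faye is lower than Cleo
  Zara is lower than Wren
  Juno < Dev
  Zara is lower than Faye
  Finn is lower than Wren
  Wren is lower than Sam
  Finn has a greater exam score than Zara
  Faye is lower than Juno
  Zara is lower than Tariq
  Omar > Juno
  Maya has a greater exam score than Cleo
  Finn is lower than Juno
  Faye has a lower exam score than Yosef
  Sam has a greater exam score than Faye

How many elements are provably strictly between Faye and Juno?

1

Chaining upward from Faye reaches: Cleo, Yosef, Sam, Omar, Maya, Hana, Dev.
Chaining downward from Juno reaches: Zara, Finn, Tariq, Wren, Cleo, Priya.
Strictly between Faye and Juno are those in both lists: Cleo — 1 element.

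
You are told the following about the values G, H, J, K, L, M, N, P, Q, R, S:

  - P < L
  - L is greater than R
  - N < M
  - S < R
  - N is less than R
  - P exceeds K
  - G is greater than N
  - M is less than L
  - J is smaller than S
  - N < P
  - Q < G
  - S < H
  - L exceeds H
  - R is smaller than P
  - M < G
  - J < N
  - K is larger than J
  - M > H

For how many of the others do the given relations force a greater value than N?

5

The elements the relations force above N are R, M, G, P, L — no chain reaches any other.
That is 5.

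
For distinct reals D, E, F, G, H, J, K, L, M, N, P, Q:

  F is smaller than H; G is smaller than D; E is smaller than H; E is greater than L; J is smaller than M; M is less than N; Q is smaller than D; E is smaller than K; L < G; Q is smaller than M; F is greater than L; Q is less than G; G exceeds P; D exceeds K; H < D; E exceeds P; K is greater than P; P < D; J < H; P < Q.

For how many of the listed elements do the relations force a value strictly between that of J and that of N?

The relations place J below N. An element lies strictly between them when it is forced above J and also forced below N.
Above J: {H, M, D}. Below N: {P, Q, M}.
Intersection: {M} — 1.

1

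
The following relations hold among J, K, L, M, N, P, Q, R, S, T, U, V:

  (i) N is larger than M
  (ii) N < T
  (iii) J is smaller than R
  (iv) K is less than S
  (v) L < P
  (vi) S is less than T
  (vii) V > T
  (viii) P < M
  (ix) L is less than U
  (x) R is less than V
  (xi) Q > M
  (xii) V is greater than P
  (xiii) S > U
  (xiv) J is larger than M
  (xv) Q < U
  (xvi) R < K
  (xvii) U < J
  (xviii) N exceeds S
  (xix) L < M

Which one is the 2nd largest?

T

Piecing the relations together gives one ordering: L < P < M < Q < U < J < R < K < S < N < T < V.
Counting 2 from the largest end gives T.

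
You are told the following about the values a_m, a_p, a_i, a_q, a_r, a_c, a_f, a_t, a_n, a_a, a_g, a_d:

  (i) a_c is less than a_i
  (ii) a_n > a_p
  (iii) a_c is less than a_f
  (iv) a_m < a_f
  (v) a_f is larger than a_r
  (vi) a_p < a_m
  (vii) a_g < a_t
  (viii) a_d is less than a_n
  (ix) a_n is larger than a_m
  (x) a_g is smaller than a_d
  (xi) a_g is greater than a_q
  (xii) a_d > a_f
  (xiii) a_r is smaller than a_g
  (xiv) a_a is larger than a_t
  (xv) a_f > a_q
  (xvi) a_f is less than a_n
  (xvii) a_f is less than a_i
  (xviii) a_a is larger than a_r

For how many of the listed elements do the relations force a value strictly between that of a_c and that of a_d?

The relations place a_c below a_d. An element lies strictly between them when it is forced above a_c and also forced below a_d.
Above a_c: {a_f, a_i, a_n}. Below a_d: {a_r, a_q, a_g, a_p, a_m, a_f}.
Intersection: {a_f} — 1.

1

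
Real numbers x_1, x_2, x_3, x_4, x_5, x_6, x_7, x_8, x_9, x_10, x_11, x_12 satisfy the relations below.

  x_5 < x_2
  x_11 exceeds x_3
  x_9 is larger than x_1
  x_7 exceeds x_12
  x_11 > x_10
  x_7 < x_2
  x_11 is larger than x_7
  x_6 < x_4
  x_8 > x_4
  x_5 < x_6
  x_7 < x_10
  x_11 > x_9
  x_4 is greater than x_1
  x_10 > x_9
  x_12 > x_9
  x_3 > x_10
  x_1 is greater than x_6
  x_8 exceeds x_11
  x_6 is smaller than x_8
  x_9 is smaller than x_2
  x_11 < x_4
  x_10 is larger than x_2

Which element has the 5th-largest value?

x_10

Chaining the given pairs: x_5 < x_6 < x_1 < x_9 < x_12 < x_7 < x_2 < x_10 < x_3 < x_11 < x_4 < x_8.
Counting 5 from the largest end gives x_10.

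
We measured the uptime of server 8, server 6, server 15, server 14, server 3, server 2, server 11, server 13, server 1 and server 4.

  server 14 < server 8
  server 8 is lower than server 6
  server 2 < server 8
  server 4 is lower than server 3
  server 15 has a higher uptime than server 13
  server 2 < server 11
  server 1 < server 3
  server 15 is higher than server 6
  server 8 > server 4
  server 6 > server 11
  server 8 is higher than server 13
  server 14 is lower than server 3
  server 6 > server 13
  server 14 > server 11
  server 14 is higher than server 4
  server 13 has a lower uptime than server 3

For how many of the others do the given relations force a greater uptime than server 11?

The elements the relations force above server 11 are server 14, server 3, server 8, server 6, server 15 — no chain reaches any other.
That is 5.

5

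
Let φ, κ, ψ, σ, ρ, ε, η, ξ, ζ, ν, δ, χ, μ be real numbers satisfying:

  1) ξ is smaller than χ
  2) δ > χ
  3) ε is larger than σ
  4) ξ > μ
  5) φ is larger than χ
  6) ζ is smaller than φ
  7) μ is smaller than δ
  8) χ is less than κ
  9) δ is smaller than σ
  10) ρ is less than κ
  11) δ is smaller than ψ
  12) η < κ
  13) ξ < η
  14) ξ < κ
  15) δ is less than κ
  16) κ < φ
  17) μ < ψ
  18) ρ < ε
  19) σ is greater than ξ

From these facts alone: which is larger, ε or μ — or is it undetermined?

ε

μ < ξ and ξ < χ give μ < χ.
With χ < δ: μ < ξ < χ < δ.
With δ < σ: μ < ξ < χ < δ < σ.
With σ < ε: μ < ξ < χ < δ < σ < ε.
So ε is larger.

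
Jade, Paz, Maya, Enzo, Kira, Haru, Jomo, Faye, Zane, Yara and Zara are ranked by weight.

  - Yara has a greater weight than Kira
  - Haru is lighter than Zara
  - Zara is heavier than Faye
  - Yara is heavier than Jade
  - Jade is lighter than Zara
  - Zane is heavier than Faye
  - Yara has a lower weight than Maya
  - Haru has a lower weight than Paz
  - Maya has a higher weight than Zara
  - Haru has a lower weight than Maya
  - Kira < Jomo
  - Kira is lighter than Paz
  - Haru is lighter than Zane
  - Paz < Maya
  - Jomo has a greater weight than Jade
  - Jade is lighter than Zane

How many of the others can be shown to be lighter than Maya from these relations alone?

7

From Maya the given relations immediately reach Haru, Paz, Zara, Yara.
From those, Jade, Faye, Kira — 7 in total.
No other element is forced below Maya by the given relations, so the count is 7.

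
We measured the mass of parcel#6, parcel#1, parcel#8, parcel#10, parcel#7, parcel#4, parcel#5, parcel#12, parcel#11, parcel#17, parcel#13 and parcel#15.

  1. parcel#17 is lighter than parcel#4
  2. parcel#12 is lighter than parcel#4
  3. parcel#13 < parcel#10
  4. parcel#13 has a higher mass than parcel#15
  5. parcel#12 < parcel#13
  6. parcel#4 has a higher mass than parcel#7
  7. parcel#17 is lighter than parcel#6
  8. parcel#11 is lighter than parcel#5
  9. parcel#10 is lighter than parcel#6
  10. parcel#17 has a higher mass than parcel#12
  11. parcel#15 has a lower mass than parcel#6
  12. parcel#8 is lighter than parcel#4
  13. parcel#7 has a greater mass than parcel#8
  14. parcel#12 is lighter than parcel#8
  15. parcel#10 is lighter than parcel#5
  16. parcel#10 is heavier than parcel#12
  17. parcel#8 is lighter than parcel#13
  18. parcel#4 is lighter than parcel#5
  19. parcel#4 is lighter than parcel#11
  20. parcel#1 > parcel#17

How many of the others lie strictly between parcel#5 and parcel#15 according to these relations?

2

The relations place parcel#15 below parcel#5. An element lies strictly between them when it is forced above parcel#15 and also forced below parcel#5.
Above parcel#15: {parcel#13, parcel#10, parcel#6}. Below parcel#5: {parcel#12, parcel#8, parcel#13, parcel#7, parcel#10, parcel#17, parcel#4, parcel#11}.
Intersection: {parcel#13, parcel#10} — 2.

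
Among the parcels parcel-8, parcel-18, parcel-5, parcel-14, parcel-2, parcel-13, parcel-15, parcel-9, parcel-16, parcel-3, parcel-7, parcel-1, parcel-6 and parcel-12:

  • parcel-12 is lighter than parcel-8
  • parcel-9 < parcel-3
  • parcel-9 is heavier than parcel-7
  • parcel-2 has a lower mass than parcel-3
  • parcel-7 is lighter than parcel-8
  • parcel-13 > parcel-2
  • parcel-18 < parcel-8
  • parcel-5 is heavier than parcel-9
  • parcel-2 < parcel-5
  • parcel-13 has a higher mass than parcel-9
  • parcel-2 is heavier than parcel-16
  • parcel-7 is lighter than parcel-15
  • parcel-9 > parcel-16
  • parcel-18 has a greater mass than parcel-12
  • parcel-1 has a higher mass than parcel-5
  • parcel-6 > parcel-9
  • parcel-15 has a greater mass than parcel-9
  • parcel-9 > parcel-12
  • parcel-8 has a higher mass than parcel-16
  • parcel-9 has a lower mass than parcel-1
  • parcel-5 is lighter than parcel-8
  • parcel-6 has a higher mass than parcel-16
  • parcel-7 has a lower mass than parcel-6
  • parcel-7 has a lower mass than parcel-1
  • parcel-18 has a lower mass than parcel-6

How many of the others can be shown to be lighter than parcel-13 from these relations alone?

5

From parcel-13 the given relations immediately reach parcel-2, parcel-9.
From those, parcel-16, parcel-7, parcel-12 — 5 in total.
No other element is forced below parcel-13 by the given relations, so the count is 5.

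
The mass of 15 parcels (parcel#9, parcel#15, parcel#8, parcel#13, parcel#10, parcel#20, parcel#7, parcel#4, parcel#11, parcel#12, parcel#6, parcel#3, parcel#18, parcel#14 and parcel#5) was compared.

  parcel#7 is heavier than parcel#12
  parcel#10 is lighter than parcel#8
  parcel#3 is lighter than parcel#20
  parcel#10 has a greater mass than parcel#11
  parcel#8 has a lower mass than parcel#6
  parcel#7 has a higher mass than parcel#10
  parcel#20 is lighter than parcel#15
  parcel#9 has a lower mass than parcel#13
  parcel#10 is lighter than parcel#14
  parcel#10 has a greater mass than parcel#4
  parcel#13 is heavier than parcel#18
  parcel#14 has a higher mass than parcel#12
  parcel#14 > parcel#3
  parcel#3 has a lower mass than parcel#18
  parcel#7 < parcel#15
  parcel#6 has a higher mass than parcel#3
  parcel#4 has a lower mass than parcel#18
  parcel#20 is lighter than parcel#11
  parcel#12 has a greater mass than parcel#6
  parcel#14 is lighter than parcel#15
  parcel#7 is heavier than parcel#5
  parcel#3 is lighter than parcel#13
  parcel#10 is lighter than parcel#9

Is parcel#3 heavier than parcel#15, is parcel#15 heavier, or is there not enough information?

parcel#3 < parcel#20 and parcel#20 < parcel#11 give parcel#3 < parcel#11.
With parcel#11 < parcel#10: parcel#3 < parcel#20 < parcel#11 < parcel#10.
With parcel#10 < parcel#8: parcel#3 < parcel#20 < parcel#11 < parcel#10 < parcel#8.
With parcel#8 < parcel#6: parcel#3 < parcel#20 < parcel#11 < parcel#10 < parcel#8 < parcel#6.
Then parcel#6 < parcel#12 extends the chain to parcel#12.
With parcel#12 < parcel#14: parcel#3 < parcel#20 < parcel#11 < parcel#10 < parcel#8 < parcel#6 < parcel#12 < parcel#14.
Then parcel#14 < parcel#15 extends the chain to parcel#15.
So parcel#15 is heavier.

parcel#15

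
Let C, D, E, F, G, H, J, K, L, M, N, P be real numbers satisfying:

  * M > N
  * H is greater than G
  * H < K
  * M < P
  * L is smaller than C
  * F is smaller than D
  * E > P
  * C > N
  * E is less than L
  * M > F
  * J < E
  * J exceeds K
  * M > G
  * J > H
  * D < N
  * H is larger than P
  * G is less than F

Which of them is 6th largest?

H

Chaining the given pairs: G < F < D < N < M < P < H < K < J < E < L < C.
The 6th largest is H.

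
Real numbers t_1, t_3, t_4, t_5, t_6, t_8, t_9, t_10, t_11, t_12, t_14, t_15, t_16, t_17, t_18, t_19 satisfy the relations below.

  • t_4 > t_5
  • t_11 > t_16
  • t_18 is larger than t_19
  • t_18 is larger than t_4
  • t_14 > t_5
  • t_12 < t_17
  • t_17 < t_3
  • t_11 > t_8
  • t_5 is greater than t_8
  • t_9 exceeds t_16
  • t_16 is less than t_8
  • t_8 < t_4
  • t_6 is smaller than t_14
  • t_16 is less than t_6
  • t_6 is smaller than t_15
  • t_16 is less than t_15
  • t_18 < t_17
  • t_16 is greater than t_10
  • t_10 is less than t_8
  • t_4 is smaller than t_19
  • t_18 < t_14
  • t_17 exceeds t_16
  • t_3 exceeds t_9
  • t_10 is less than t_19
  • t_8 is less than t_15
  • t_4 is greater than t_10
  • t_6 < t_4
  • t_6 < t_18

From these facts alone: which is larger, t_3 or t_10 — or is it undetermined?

t_3

t_10 < t_8 and t_8 < t_5 give t_10 < t_5.
With t_5 < t_4: t_10 < t_8 < t_5 < t_4.
With t_4 < t_19: t_10 < t_8 < t_5 < t_4 < t_19.
With t_19 < t_18: t_10 < t_8 < t_5 < t_4 < t_19 < t_18.
Then t_18 < t_17 extends the chain to t_17.
With t_17 < t_3: t_10 < t_8 < t_5 < t_4 < t_19 < t_18 < t_17 < t_3.
So t_3 is larger.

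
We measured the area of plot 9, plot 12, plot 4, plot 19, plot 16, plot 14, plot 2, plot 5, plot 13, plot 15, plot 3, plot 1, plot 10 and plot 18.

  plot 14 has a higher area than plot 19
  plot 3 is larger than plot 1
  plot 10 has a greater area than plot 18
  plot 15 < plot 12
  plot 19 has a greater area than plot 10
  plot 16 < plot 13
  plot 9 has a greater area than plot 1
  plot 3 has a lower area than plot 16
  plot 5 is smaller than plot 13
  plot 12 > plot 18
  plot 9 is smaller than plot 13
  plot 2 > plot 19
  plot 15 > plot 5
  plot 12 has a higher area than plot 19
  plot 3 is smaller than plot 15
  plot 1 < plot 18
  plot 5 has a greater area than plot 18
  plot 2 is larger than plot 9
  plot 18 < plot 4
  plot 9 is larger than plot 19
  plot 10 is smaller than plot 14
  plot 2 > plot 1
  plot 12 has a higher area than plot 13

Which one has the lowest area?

plot 1

Chaining upward from plot 1: directly above it, plot 3, plot 18, plot 9, plot 2; then plot 5, plot 15, plot 10, plot 16, plot 13, plot 12, plot 4; then plot 19, plot 14.
That covers every other element, and nothing is given below plot 1, so plot 1 is the lowest area.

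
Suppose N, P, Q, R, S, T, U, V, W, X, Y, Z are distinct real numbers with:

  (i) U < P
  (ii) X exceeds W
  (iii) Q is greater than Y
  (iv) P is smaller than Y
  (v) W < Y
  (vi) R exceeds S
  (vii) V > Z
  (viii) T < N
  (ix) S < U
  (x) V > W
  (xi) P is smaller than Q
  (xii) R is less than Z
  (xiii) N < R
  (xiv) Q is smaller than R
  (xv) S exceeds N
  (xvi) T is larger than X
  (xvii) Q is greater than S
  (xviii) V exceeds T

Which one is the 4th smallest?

N

Chaining the given pairs: W < X < T < N < S < U < P < Y < Q < R < Z < V.
The 4th smallest is N.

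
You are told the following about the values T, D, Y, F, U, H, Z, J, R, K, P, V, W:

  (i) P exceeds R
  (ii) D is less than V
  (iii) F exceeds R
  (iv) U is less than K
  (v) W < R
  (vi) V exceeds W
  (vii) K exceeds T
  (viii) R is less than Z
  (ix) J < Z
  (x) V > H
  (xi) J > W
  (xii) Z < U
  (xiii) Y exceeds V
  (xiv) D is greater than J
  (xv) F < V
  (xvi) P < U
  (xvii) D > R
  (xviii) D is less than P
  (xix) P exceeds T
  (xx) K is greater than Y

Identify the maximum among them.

K

H is not greatest since H < V; W is not greatest since W < J; R is not greatest since R < P; J is not greatest since J < D; D is not greatest since D < V; T is not greatest since T < K; Z is not greatest since Z < U; F is not greatest since F < V; P is not greatest since P < U; V is not greatest since V < Y; U is not greatest since U < K; Y is not greatest since Y < K.
Only K has nothing above it, so K is the maximum.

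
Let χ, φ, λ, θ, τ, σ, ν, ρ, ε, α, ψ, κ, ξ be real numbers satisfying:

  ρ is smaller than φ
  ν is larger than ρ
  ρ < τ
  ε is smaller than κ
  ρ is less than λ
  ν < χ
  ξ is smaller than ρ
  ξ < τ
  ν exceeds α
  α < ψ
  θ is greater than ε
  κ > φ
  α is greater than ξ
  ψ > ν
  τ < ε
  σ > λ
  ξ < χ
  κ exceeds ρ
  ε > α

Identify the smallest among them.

Chaining upward from ξ: directly above it, ρ, α, τ, χ; then φ, ν, ε, ψ, κ, λ; then θ, σ.
That covers every other element, and nothing is given below ξ, so ξ is the smallest.

ξ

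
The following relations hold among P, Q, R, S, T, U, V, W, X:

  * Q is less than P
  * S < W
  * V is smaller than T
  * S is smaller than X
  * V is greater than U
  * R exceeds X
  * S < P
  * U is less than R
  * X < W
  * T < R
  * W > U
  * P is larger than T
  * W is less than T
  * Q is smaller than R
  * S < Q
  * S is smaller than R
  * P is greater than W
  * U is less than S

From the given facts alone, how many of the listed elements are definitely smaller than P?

7

From P the given relations immediately reach S, Q, W, T.
From those, U, X, V — 7 in total.
No other element is forced below P by the given relations, so the count is 7.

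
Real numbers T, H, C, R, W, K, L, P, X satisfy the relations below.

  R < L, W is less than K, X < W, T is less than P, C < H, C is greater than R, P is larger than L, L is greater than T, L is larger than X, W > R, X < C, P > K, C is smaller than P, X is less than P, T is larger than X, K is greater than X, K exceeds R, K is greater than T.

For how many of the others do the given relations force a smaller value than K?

From K the given relations immediately reach X, R, T, W.
No other element is forced below K by the given relations, so the count is 4.

4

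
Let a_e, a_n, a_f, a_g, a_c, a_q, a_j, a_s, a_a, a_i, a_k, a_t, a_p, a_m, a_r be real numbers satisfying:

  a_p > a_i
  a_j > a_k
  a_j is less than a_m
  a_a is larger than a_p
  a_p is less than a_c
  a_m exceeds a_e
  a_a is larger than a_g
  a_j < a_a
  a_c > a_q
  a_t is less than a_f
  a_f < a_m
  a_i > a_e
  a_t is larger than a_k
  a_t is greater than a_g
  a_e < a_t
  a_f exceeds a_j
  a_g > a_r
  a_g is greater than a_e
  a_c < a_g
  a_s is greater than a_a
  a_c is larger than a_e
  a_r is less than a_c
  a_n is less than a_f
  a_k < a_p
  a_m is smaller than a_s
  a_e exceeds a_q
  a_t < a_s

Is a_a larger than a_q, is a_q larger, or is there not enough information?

a_a

a_q < a_e < a_i < a_p < a_c < a_g < a_a, by transitivity through a_e, a_i, a_p, a_c, a_g.
So a_a is larger.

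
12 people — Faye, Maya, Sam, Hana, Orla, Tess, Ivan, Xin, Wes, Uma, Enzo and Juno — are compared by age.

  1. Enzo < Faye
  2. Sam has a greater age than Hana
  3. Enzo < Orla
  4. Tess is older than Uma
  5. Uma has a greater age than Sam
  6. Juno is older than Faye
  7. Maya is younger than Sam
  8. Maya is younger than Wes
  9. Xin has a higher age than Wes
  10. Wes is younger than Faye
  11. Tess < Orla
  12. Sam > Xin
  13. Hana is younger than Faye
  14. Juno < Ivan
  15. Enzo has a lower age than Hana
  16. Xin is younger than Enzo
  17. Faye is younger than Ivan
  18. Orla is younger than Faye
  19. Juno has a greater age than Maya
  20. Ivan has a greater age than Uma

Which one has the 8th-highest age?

The consecutive relations fix a unique order: Maya < Wes < Xin < Enzo < Hana < Sam < Uma < Tess < Orla < Faye < Juno < Ivan.
Counting 8 from the largest end gives Hana.

Hana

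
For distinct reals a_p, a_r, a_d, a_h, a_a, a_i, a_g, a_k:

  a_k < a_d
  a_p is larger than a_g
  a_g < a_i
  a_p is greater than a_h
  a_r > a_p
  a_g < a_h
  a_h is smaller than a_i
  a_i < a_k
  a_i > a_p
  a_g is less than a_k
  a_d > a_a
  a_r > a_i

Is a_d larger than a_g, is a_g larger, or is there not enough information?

Following the relations from a_g: a_g < a_h < a_p < a_i < a_k < a_d.
So a_d is larger.

a_d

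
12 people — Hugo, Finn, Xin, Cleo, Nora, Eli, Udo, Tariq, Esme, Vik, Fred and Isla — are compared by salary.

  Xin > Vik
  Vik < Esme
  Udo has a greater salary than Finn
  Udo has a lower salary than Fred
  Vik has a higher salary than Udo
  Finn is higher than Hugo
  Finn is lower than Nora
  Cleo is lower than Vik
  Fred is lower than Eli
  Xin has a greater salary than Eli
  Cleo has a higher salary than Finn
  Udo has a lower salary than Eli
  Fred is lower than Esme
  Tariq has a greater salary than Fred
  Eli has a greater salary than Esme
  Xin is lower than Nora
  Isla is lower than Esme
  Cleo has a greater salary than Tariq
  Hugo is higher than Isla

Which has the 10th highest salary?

The consecutive relations fix a unique order: Isla < Hugo < Finn < Udo < Fred < Tariq < Cleo < Vik < Esme < Eli < Xin < Nora.
Counting 10 from the largest end gives Finn.

Finn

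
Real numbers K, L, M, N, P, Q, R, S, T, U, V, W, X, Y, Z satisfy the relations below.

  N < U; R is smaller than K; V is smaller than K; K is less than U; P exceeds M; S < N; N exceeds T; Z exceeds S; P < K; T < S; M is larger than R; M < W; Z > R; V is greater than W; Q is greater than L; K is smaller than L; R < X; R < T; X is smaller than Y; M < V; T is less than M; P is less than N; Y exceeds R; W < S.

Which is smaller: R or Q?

R

R < T and T < M give R < M.
Then M < P extends the chain to P.
Then P < K extends the chain to K.
With K < L: R < T < M < P < K < L.
With L < Q: R < T < M < P < K < L < Q.
So R < Q; R is the smaller of the two.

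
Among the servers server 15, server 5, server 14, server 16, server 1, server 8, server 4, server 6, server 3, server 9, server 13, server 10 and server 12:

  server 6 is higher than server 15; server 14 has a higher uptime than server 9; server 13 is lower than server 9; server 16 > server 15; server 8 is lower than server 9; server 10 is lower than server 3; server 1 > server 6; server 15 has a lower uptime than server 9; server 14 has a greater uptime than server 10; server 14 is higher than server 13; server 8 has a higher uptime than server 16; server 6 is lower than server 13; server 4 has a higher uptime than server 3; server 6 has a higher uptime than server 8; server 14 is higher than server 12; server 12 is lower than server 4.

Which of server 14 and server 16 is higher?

The relevant relations are server 16 < server 8; server 8 < server 6; server 6 < server 13; server 13 < server 9; server 9 < server 14.
Chaining these gives server 16 < server 8 < server 6 < server 13 < server 9 < server 14.
So server 16 < server 14; server 14 is the higher of the two.

server 14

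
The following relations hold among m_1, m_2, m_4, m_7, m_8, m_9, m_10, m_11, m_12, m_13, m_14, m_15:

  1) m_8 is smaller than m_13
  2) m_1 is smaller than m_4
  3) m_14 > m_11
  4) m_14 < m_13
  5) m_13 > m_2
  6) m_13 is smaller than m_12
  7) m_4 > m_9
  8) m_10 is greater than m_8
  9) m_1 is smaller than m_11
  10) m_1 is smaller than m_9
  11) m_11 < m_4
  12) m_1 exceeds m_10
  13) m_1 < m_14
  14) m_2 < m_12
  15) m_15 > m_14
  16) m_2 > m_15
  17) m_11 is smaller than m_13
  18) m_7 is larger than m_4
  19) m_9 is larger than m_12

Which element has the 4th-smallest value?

m_11

The consecutive relations fix a unique order: m_8 < m_10 < m_1 < m_11 < m_14 < m_15 < m_2 < m_13 < m_12 < m_9 < m_4 < m_7.
The 4th smallest is m_11.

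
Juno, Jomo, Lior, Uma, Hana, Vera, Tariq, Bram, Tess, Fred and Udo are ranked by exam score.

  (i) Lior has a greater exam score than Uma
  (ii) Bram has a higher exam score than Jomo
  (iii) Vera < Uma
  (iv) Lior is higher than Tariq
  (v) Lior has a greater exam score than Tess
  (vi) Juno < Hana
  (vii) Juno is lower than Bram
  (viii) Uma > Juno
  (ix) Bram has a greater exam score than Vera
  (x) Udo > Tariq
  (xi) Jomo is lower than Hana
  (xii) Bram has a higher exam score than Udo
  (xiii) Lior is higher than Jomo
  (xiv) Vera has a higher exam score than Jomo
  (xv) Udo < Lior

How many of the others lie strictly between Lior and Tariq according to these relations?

The relations place Tariq below Lior. An element lies strictly between them when it is forced above Tariq and also forced below Lior.
Above Tariq: {Udo, Bram}. Below Lior: {Jomo, Juno, Vera, Udo, Uma, Tess}.
Intersection: {Udo} — 1.

1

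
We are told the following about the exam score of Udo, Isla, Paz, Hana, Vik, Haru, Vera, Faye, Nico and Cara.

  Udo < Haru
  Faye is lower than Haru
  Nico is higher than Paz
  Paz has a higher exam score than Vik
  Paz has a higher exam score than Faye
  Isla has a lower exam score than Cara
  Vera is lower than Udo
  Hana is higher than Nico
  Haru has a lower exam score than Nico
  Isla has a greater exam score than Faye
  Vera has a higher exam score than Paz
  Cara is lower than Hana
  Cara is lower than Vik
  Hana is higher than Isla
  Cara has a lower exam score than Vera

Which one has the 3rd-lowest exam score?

Chaining the given pairs: Faye < Isla < Cara < Vik < Paz < Vera < Udo < Haru < Nico < Hana.
Counting 3 from the smallest end gives Cara.

Cara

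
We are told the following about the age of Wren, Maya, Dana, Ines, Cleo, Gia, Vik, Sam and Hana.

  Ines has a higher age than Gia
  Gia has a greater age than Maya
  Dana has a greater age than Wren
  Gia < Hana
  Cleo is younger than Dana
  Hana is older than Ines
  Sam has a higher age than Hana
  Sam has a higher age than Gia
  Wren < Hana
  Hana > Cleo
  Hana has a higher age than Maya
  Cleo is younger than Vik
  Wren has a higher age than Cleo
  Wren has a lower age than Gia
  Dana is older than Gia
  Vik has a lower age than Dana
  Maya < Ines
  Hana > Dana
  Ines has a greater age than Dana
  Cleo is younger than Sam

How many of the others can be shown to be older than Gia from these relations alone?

Directly above Gia: Dana, Ines, Hana, Sam.
No other element is forced above Gia by the given relations, so the count is 4.

4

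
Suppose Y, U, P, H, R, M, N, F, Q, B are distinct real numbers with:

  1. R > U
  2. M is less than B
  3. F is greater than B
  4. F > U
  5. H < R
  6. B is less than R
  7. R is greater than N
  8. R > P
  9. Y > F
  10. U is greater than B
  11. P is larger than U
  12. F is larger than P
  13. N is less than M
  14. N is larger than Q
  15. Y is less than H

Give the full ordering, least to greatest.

Each adjacent pair is fixed by a given relation: Q < N; N < M; M < B; B < U; U < P; P < F; F < Y; Y < H; H < R. Chaining them end to end gives the full order.

Q < N < M < B < U < P < F < Y < H < R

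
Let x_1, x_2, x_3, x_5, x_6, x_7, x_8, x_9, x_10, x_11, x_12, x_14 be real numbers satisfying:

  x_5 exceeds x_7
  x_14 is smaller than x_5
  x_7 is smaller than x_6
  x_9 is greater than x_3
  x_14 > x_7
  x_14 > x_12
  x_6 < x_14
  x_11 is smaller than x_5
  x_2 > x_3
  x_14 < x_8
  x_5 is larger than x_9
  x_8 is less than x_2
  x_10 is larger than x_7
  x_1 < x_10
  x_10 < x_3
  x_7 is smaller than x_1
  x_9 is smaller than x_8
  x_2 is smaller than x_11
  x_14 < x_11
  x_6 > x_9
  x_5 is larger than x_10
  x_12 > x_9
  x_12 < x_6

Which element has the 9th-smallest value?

Piecing the relations together gives one ordering: x_7 < x_1 < x_10 < x_3 < x_9 < x_12 < x_6 < x_14 < x_8 < x_2 < x_11 < x_5.
The 9th smallest is x_8.

x_8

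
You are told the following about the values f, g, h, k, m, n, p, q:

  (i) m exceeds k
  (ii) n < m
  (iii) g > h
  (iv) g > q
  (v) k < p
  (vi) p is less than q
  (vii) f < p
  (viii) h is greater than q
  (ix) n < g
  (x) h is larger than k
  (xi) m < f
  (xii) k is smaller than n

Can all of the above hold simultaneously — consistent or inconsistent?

consistent

The single ordering k < n < m < f < p < q < h < g satisfies every listed relation, so no contradiction arises.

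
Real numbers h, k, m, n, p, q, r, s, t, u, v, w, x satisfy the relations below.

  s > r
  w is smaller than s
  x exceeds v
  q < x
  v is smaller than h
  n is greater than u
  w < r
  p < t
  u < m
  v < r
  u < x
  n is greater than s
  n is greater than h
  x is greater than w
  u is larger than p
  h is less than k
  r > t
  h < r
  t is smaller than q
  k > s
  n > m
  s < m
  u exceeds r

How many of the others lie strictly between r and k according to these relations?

The relations place r below k. An element lies strictly between them when it is forced above r and also forced below k.
Above r: {u, s, m, n, x}. Below k: {v, h, p, t, w, s}.
Intersection: {s} — 1.

1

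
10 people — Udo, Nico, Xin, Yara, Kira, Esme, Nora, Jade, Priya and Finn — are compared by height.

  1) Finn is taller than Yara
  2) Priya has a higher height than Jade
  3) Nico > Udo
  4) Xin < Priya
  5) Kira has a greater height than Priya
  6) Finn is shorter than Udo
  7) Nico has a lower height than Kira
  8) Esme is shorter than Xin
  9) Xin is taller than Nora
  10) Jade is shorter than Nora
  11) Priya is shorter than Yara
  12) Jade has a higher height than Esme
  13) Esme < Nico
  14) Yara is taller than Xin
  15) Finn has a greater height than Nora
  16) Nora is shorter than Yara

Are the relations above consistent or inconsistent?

consistent

Every relation is compatible with Esme < Jade < Nora < Xin < Priya < Yara < Finn < Udo < Nico < Kira; the set is consistent.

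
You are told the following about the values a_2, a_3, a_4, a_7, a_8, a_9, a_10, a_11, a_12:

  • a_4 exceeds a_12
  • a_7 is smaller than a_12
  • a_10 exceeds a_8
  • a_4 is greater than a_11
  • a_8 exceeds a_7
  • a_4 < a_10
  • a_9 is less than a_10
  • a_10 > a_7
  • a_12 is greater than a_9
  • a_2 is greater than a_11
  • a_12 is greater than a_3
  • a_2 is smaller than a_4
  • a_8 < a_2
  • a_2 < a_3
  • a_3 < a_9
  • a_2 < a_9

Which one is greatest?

a_10

a_11 is not greatest since a_11 < a_4; a_7 is not greatest since a_7 < a_8; a_8 is not greatest since a_8 < a_2; a_2 is not greatest since a_2 < a_3; a_3 is not greatest since a_3 < a_12; a_9 is not greatest since a_9 < a_10; a_12 is not greatest since a_12 < a_4; a_4 is not greatest since a_4 < a_10.
Only a_10 has nothing above it, so a_10 is the greatest.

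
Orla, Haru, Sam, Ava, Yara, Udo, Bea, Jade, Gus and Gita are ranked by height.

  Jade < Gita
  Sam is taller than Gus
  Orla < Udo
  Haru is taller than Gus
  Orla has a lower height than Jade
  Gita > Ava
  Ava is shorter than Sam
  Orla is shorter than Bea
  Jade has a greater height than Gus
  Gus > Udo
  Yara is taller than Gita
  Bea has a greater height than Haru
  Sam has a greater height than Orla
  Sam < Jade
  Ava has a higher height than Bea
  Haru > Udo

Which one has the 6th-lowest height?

Chaining the given pairs: Orla < Udo < Gus < Haru < Bea < Ava < Sam < Jade < Gita < Yara.
The 6th smallest is Ava.

Ava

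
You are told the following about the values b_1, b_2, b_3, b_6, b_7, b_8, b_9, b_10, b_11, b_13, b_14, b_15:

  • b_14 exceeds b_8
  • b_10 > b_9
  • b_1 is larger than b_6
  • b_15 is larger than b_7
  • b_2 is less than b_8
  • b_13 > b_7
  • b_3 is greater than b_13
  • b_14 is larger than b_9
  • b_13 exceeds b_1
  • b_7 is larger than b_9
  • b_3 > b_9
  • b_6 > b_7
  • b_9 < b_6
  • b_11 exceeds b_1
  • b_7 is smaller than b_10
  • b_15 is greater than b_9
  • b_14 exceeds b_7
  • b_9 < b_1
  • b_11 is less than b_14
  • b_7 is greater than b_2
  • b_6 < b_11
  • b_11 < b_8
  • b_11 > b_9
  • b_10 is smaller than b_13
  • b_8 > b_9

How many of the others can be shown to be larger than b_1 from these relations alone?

5

From b_1 the given relations immediately reach b_11, b_13.
From those, b_8, b_14, b_3 — 5 in total.
Nothing else is reachable above b_1; 5 in all.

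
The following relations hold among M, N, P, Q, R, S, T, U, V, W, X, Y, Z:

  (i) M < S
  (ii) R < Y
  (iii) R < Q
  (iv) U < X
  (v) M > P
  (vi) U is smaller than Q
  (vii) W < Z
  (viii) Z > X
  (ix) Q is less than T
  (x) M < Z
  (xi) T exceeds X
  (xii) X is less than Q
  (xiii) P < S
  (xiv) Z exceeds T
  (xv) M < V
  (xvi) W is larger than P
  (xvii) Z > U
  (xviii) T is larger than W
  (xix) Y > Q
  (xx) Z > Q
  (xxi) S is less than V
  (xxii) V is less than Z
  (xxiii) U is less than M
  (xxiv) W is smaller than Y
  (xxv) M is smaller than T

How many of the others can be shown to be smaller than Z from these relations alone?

The elements the relations force below Z are P, U, R, W, M, S, X, Q, T, V — no chain reaches any other.
That is 10.

10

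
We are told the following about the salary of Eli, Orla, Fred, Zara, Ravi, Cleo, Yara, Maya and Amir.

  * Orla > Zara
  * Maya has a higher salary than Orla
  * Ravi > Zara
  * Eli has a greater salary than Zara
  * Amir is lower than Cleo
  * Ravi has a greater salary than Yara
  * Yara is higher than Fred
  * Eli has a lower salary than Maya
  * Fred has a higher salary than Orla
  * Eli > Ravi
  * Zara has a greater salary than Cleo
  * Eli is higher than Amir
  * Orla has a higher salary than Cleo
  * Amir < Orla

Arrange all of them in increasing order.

The consecutive links are each given: Amir < Cleo; Cleo < Zara; Zara < Orla; Orla < Fred; Fred < Yara; Yara < Ravi; Ravi < Eli; Eli < Maya.

Amir < Cleo < Zara < Orla < Fred < Yara < Ravi < Eli < Maya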